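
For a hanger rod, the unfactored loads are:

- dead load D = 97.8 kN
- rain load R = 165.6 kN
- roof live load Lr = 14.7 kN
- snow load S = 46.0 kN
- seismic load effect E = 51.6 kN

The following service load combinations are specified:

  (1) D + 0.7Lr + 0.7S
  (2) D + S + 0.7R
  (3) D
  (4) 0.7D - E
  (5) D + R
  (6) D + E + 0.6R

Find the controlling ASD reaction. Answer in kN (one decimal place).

(1) 1.0(97.8) + 0.7(14.7) + 0.7(46.0) = 97.8 + 10.3 + 32.2 = 140.3
(2) 1.0(97.8) + 1.0(46.0) + 0.7(165.6) = 97.8 + 46.0 + 115.9 = 259.7
(3) 1.0(97.8) = 97.8
(4) 0.7(97.8) - 1.0(51.6) = 68.5 - 51.6 = 16.9
(5) 1.0(97.8) + 1.0(165.6) = 97.8 + 165.6 = 263.4
(6) 1.0(97.8) + 1.0(51.6) + 0.6(165.6) = 97.8 + 51.6 + 99.4 = 248.8
Maximum is from combination 5.

263.4 kN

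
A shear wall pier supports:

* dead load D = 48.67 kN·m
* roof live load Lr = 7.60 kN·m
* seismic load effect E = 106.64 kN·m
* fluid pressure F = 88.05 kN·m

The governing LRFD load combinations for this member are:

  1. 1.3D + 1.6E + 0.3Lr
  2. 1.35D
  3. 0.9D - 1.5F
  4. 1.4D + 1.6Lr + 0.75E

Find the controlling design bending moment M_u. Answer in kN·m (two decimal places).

1. 1.3(48.67) + 1.6(106.64) + 0.3(7.60) = 236.18
2. 1.35(48.67) = 65.70
3. 0.9(48.67) - 1.5(88.05) = -88.27
4. 1.4(48.67) + 1.6(7.60) + 0.75(106.64) = 160.28
The controlling combination is 1, giving 236.18 kN·m.

236.18 kN·m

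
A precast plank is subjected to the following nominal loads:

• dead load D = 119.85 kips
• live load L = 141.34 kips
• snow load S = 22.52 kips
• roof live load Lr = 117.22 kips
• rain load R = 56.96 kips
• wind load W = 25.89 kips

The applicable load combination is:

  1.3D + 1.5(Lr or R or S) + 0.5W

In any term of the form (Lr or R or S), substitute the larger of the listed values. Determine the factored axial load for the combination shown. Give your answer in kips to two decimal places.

344.58 kips

(Lr or R or S) → Lr = 117.22 kips.
1.3(119.85) + 1.5(117.22) + 0.5(25.89) = 344.58
P_u = 344.58 kips.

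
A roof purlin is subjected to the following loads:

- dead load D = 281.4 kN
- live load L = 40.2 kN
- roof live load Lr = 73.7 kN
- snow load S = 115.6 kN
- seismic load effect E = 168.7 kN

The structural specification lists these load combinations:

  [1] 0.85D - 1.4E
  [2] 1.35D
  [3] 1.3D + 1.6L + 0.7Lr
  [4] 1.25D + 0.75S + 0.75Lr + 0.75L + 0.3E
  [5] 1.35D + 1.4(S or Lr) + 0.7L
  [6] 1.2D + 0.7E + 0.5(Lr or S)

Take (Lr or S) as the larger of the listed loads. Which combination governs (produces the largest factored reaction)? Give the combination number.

Combination 4

(S or Lr) → S = 115.6 kN; (Lr or S) → S = 115.6 kN.
[1] 0.85(281.4) - 1.4(168.7) = 239.19 - 236.18 = 3.01
[2] 1.35(281.4) = 379.89
[3] 1.3(281.4) + 1.6(40.2) + 0.7(73.7) = 365.82 + 64.32 + 51.59 = 481.73
[4] 1.25(281.4) + 0.75(115.6) + 0.75(73.7) + 0.75(40.2) + 0.3(168.7) = 351.75 + 86.70 + 55.28 + 30.15 + 50.61 = 574.49
[5] 1.35(281.4) + 1.4(115.6) + 0.7(40.2) = 379.89 + 161.84 + 28.14 = 569.87
[6] 1.2(281.4) + 0.7(168.7) + 0.5(115.6) = 337.68 + 118.09 + 57.80 = 513.57
The largest value is 574.49 kN from combination 4.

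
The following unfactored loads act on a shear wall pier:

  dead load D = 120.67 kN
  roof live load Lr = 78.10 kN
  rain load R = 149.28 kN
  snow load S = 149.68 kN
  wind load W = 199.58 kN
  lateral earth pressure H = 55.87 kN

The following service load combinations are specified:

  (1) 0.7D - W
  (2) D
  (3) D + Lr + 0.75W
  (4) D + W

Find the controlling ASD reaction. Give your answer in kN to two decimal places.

(1) 0.7(120.67) - 1.0(199.58) = -115.11
(2) 1.0(120.67) = 120.67
(3) 1.0(120.67) + 1.0(78.10) + 0.75(199.58) = 348.46
(4) 1.0(120.67) + 1.0(199.58) = 320.25
The controlling combination is 3, giving 348.46 kN.

348.46 kN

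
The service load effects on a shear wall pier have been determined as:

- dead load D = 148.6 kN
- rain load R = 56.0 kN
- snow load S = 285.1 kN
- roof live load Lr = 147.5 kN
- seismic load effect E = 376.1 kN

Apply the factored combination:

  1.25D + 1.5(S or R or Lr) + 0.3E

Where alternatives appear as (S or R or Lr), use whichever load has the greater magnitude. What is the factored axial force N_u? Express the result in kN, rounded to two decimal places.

726.23 kN

(S or R or Lr) → S = 285.1 kN.
1.25(148.6) + 1.5(285.1) + 0.3(376.1) = 726.23
N_u = 726.23 kN.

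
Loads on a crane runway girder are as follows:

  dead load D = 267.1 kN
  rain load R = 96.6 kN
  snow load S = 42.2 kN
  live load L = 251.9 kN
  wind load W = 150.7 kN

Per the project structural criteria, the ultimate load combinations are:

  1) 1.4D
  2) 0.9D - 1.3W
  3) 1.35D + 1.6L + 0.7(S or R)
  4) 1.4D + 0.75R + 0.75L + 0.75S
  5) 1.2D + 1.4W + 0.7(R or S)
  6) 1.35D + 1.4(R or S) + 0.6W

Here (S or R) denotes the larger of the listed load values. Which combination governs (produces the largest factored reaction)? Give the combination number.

Combination 3

(S or R) → R = 96.6 kN; (R or S) → R = 96.6 kN.
1) 1.4(267.1) = 373.9
2) 0.9(267.1) - 1.3(150.7) = 240.4 - 195.9 = 44.5
3) 1.35(267.1) + 1.6(251.9) + 0.7(96.6) = 360.6 + 403.0 + 67.6 = 831.2
4) 1.4(267.1) + 0.75(96.6) + 0.75(251.9) + 0.75(42.2) = 373.9 + 72.5 + 188.9 + 31.7 = 667.0
5) 1.2(267.1) + 1.4(150.7) + 0.7(96.6) = 320.5 + 211.0 + 67.6 = 599.1
6) 1.35(267.1) + 1.4(96.6) + 0.6(150.7) = 360.6 + 135.2 + 90.4 = 586.2
The largest value is 831.2 kN from combination 3.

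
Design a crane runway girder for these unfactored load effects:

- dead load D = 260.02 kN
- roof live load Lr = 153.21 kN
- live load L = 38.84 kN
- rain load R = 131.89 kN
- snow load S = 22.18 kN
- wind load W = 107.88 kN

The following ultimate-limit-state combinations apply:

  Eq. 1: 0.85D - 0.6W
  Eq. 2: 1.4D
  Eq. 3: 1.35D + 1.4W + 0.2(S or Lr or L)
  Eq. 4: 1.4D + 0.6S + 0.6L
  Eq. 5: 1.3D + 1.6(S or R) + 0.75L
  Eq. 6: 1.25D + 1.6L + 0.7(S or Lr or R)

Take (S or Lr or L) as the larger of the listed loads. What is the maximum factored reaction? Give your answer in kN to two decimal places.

(S or Lr or L) → Lr = 153.21 kN; (S or R) → R = 131.89 kN; (S or Lr or R) → Lr = 153.21 kN.
Eq. 1: 0.85(260.02) - 0.6(107.88) = 221.02 - 64.73 = 156.29
Eq. 2: 1.4(260.02) = 364.03
Eq. 3: 1.35(260.02) + 1.4(107.88) + 0.2(153.21) = 351.03 + 151.03 + 30.64 = 532.70
Eq. 4: 1.4(260.02) + 0.6(22.18) + 0.6(38.84) = 364.03 + 13.31 + 23.30 = 400.64
Eq. 5: 1.3(260.02) + 1.6(131.89) + 0.75(38.84) = 338.03 + 211.02 + 29.13 = 578.18
Eq. 6: 1.25(260.02) + 1.6(38.84) + 0.7(153.21) = 325.03 + 62.14 + 107.25 = 494.42
Combination 5 governs: V_u = 578.18 kN.

578.18 kN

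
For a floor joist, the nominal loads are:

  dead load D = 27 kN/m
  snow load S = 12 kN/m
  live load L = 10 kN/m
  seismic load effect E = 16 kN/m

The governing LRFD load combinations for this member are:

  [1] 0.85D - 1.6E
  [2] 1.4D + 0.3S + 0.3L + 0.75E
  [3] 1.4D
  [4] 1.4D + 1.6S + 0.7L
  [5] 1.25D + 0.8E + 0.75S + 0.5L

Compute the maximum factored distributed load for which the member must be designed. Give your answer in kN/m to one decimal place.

64.0 kN/m

[1] 0.85(27) - 1.6(16) = -2.7
[2] 1.4(27) + 0.3(12) + 0.3(10) + 0.75(16) = 37.8 + 3.6 + 3.0 + 12.0 = 56.4
[3] 1.4(27) = 37.8
[4] 1.4(27) + 1.6(12) + 0.7(10) = 37.8 + 19.2 + 7.0 = 64.0
[5] 1.25(27) + 0.8(16) + 0.75(12) + 0.5(10) = 33.8 + 12.8 + 9.0 + 5.0 = 60.6
The controlling combination is 4, giving 64.0 kN/m.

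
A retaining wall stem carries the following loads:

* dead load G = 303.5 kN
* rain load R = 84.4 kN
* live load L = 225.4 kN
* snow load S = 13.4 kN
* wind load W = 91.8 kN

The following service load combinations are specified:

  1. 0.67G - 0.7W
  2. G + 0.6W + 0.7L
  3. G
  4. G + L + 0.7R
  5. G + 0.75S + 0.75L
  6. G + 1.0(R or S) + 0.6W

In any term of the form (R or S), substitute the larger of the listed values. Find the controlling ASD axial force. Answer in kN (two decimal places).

587.98 kN

(R or S) → R = 84.4 kN.
1. 0.67(303.5) - 0.7(91.8) = 139.09
2. 1.0(303.5) + 0.6(91.8) + 0.7(225.4) = 516.36
3. 1.0(303.5) = 303.50
4. 1.0(303.5) + 1.0(225.4) + 0.7(84.4) = 587.98
5. 1.0(303.5) + 0.75(13.4) + 0.75(225.4) = 482.60
6. 1.0(303.5) + 1.0(84.4) + 0.6(91.8) = 442.98
Combination 4 governs: N = 587.98 kN.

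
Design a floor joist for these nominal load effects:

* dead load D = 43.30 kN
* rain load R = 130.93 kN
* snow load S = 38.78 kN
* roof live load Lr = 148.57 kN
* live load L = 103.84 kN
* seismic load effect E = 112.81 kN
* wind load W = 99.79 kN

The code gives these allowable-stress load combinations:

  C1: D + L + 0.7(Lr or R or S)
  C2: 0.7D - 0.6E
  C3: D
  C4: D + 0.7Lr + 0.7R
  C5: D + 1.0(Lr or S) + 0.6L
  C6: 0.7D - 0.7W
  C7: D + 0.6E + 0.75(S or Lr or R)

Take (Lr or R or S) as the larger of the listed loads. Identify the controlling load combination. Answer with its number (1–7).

(Lr or R or S) → Lr = 148.57 kN; (Lr or S) → Lr = 148.57 kN; (S or Lr or R) → Lr = 148.57 kN.
C1: 1.0(43.30) + 1.0(103.84) + 0.7(148.57) = 43.30 + 103.84 + 104.00 = 251.14
C2: 0.7(43.30) - 0.6(112.81) = 30.31 - 67.69 = -37.38
C3: 1.0(43.30) = 43.30
C4: 1.0(43.30) + 0.7(148.57) + 0.7(130.93) = 43.30 + 104.00 + 91.65 = 238.95
C5: 1.0(43.30) + 1.0(148.57) + 0.6(103.84) = 43.30 + 148.57 + 62.30 = 254.17
C6: 0.7(43.30) - 0.7(99.79) = 30.31 - 69.85 = -39.54
C7: 1.0(43.30) + 0.6(112.81) + 0.75(148.57) = 222.41
The largest value is 254.17 kN from combination 5.

Combination 5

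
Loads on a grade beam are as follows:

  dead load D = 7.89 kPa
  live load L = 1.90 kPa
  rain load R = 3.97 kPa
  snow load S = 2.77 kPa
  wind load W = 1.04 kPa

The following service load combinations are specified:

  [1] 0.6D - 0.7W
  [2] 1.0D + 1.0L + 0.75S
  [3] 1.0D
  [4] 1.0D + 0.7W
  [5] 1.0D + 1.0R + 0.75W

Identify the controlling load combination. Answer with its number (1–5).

Combination 5

[1] 0.6(7.89) - 0.7(1.04) = 4.01
[2] 1.0(7.89) + 1.0(1.90) + 0.75(2.77) = 11.87
[3] 1.0(7.89) = 7.89
[4] 1.0(7.89) + 0.7(1.04) = 8.62
[5] 1.0(7.89) + 1.0(3.97) + 0.75(1.04) = 12.64
The largest value is 12.64 kPa from combination 5.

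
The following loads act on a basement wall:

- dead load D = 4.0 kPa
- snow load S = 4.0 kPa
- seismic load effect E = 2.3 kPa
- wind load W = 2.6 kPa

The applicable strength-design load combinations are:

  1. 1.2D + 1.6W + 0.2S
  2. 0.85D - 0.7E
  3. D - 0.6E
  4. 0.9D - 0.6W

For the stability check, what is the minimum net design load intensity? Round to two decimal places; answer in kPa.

1. 1.2(4.0) + 1.6(2.6) + 0.2(4.0) = 9.76
2. 0.85(4.0) - 0.7(2.3) = 1.79
3. 1.0(4.0) - 0.6(2.3) = 2.62
4. 0.9(4.0) - 0.6(2.6) = 2.04
Combination 2 gives the minimum: 1.79 kPa.

1.79 kPa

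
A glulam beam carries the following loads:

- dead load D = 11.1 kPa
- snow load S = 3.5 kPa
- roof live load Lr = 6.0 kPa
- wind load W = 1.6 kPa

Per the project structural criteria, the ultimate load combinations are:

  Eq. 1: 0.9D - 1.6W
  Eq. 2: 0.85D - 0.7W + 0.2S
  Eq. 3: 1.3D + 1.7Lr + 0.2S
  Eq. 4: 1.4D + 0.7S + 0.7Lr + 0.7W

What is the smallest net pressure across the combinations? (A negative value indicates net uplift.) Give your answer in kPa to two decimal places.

Eq. 1: 0.9(11.1) - 1.6(1.6) = 9.99 - 2.56 = 7.43
Eq. 2: 0.85(11.1) - 0.7(1.6) + 0.2(3.5) = 9.44 - 1.12 + 0.70 = 9.02
Eq. 3: 1.3(11.1) + 1.7(6.0) + 0.2(3.5) = 14.43 + 10.20 + 0.70 = 25.33
Eq. 4: 1.4(11.1) + 0.7(3.5) + 0.7(6.0) + 0.7(1.6) = 15.54 + 2.45 + 4.20 + 1.12 = 23.31
Combination 1 gives the minimum: 7.43 kPa.

7.43 kPa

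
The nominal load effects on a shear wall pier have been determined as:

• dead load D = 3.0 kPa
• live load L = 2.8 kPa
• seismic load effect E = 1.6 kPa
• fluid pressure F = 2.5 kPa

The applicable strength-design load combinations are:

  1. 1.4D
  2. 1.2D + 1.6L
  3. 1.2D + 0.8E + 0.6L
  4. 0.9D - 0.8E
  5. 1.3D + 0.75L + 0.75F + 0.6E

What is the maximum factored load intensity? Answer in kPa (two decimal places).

8.84 kPa

1. 1.4(3.0) = 4.20
2. 1.2(3.0) + 1.6(2.8) = 3.60 + 4.48 = 8.08
3. 1.2(3.0) + 0.8(1.6) + 0.6(2.8) = 3.60 + 1.28 + 1.68 = 6.56
4. 0.9(3.0) - 0.8(1.6) = 2.70 - 1.28 = 1.42
5. 1.3(3.0) + 0.75(2.8) + 0.75(2.5) + 0.6(1.6) = 3.90 + 2.10 + 1.88 + 0.96 = 8.84
The controlling combination is 5, giving 8.84 kPa.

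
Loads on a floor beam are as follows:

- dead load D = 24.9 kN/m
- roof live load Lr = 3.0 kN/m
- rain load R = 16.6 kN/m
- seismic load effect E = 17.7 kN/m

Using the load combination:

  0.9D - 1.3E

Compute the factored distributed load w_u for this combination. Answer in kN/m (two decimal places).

0.9(24.9) - 1.3(17.7) = 22.41 - 23.01 = -0.60
w_u = -0.60 kN/m.

-0.60 kN/m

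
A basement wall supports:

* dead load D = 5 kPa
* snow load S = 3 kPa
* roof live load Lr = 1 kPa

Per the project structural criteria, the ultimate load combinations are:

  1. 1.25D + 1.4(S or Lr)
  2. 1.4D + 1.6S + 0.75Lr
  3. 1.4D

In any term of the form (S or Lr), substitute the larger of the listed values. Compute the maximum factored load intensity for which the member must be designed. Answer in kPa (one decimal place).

(S or Lr) → S = 3 kPa.
1. 1.25(5) + 1.4(3) = 6.3 + 4.2 = 10.5
2. 1.4(5) + 1.6(3) + 0.75(1) = 7.0 + 4.8 + 0.8 = 12.6
3. 1.4(5) = 7.0
The controlling combination is 2, giving 12.6 kPa.

12.6 kPa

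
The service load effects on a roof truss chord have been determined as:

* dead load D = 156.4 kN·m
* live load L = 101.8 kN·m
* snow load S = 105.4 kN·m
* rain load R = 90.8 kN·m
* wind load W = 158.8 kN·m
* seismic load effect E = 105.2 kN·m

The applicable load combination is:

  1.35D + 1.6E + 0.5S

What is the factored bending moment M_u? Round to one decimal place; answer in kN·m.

432.2 kN·m

1.35(156.4) + 1.6(105.2) + 0.5(105.4) = 432.2
M_u = 432.2 kN·m.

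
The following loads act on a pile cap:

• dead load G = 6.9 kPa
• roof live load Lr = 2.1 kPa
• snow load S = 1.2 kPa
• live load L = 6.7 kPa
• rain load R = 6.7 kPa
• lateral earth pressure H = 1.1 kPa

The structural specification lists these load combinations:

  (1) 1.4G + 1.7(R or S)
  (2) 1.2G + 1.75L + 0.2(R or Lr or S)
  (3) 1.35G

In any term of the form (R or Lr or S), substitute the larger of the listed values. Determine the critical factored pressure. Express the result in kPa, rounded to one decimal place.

(R or S) → R = 6.7 kPa; (R or Lr or S) → R = 6.7 kPa.
(1) 1.4(6.9) + 1.7(6.7) = 9.7 + 11.4 = 21.1
(2) 1.2(6.9) + 1.75(6.7) + 0.2(6.7) = 8.3 + 11.7 + 1.3 = 21.3
(3) 1.35(6.9) = 9.3
The controlling combination is 2, giving 21.3 kPa.

21.3 kPa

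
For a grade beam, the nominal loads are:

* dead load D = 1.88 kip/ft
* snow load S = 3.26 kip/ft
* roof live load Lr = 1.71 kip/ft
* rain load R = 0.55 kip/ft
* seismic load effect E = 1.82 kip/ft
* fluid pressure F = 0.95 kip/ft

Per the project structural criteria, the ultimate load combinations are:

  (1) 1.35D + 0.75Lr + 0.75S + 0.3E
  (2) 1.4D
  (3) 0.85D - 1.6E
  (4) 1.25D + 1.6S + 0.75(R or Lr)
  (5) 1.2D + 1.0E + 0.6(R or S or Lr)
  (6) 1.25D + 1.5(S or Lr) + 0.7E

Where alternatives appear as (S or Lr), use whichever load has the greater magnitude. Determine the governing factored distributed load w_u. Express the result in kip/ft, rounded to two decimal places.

8.85 kip/ft

(R or Lr) → Lr = 1.71 kip/ft; (R or S or Lr) → S = 3.26 kip/ft; (S or Lr) → S = 3.26 kip/ft.
(1) 1.35(1.88) + 0.75(1.71) + 0.75(3.26) + 0.3(1.82) = 6.81
(2) 1.4(1.88) = 2.63
(3) 0.85(1.88) - 1.6(1.82) = 1.60 - 2.91 = -1.31
(4) 1.25(1.88) + 1.6(3.26) + 0.75(1.71) = 2.35 + 5.22 + 1.28 = 8.85
(5) 1.2(1.88) + 1.0(1.82) + 0.6(3.26) = 6.03
(6) 1.25(1.88) + 1.5(3.26) + 0.7(1.82) = 2.35 + 4.89 + 1.27 = 8.51
Combination 4 governs: w_u = 8.85 kip/ft.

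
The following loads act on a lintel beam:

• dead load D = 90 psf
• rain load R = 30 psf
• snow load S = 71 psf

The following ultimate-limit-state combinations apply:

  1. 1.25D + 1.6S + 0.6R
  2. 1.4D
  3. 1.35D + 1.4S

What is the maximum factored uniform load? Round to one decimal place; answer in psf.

244.1 psf

1. 1.25(90) + 1.6(71) + 0.6(30) = 112.5 + 113.6 + 18.0 = 244.1
2. 1.4(90) = 126.0
3. 1.35(90) + 1.4(71) = 121.5 + 99.4 = 220.9
Combination 1 governs: q_u = 244.1 psf.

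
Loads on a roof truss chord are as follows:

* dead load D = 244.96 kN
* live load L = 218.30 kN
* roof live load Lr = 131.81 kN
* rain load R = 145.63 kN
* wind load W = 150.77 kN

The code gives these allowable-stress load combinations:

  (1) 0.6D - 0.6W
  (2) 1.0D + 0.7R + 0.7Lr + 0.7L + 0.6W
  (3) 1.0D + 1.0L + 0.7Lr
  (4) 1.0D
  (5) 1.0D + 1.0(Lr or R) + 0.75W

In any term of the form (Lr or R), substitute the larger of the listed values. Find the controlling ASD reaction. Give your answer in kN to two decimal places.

682.44 kN

(Lr or R) → R = 145.63 kN.
(1) 0.6(244.96) - 0.6(150.77) = 56.51
(2) 1.0(244.96) + 0.7(145.63) + 0.7(131.81) + 0.7(218.30) + 0.6(150.77) = 244.96 + 101.94 + 92.27 + 152.81 + 90.46 = 682.44
(3) 1.0(244.96) + 1.0(218.30) + 0.7(131.81) = 244.96 + 218.30 + 92.27 = 555.53
(4) 1.0(244.96) = 244.96
(5) 1.0(244.96) + 1.0(145.63) + 0.75(150.77) = 244.96 + 145.63 + 113.08 = 503.67
Combination 2 governs: V = 682.44 kN.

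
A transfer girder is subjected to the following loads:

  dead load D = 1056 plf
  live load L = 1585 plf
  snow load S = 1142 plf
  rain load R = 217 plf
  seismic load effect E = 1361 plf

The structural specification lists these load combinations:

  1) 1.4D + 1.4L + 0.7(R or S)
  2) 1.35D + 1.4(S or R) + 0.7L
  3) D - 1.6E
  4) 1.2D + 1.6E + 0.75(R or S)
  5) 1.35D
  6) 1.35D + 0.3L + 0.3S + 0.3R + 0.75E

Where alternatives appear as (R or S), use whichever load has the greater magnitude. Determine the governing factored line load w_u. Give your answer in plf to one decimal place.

4496.8 plf

(R or S) → S = 1142 plf; (S or R) → S = 1142 plf.
1) 1.4(1056) + 1.4(1585) + 0.7(1142) = 4496.8
2) 1.35(1056) + 1.4(1142) + 0.7(1585) = 4133.9
3) 1.0(1056) - 1.6(1361) = -1121.6
4) 1.2(1056) + 1.6(1361) + 0.75(1142) = 4301.3
5) 1.35(1056) = 1425.6
6) 1.35(1056) + 0.3(1585) + 0.3(1142) + 0.3(217) + 0.75(1361) = 3329.6
The controlling combination is 1, giving 4496.8 plf.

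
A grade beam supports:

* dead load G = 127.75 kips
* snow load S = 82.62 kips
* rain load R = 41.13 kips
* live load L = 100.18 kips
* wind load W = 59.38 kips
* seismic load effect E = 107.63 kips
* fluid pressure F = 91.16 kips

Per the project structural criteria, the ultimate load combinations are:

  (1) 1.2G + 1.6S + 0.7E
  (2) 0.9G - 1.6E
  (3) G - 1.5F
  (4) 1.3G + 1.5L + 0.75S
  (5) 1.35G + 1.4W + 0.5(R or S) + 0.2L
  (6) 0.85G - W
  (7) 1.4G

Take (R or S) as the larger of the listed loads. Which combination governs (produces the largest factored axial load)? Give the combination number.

Combination 4

(R or S) → S = 82.62 kips.
(1) 1.2(127.75) + 1.6(82.62) + 0.7(107.63) = 153.30 + 132.19 + 75.34 = 360.83
(2) 0.9(127.75) - 1.6(107.63) = 114.98 - 172.21 = -57.23
(3) 1.0(127.75) - 1.5(91.16) = 127.75 - 136.74 = -8.99
(4) 1.3(127.75) + 1.5(100.18) + 0.75(82.62) = 378.31
(5) 1.35(127.75) + 1.4(59.38) + 0.5(82.62) + 0.2(100.18) = 172.46 + 83.13 + 41.31 + 20.04 = 316.94
(6) 0.85(127.75) - 1.0(59.38) = 108.59 - 59.38 = 49.21
(7) 1.4(127.75) = 178.85
The largest value is 378.31 kips from combination 4.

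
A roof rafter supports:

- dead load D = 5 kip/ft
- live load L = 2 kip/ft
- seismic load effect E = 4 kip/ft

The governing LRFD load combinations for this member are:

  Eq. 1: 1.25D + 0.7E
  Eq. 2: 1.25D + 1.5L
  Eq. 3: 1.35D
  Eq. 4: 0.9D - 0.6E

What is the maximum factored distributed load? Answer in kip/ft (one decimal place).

Eq. 1: 1.25(5) + 0.7(4) = 6.3 + 2.8 = 9.1
Eq. 2: 1.25(5) + 1.5(2) = 6.3 + 3.0 = 9.3
Eq. 3: 1.35(5) = 6.8
Eq. 4: 0.9(5) - 0.6(4) = 4.5 - 2.4 = 2.1
Maximum is from combination 2.

9.3 kip/ft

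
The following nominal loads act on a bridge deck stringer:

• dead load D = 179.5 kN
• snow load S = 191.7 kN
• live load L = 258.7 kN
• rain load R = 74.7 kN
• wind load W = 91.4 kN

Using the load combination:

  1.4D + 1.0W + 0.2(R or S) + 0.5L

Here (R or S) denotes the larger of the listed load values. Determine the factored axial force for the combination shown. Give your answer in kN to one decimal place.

510.4 kN

(R or S) → S = 191.7 kN.
1.4(179.5) + 1.0(91.4) + 0.2(191.7) + 0.5(258.7) = 251.3 + 91.4 + 38.3 + 129.4 = 510.4
N_u = 510.4 kN.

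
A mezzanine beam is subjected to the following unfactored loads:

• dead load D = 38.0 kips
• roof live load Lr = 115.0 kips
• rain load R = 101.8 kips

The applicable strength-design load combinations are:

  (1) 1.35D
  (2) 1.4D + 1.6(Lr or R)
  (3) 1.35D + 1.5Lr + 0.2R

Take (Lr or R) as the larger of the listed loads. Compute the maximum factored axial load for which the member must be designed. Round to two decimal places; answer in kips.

(Lr or R) → Lr = 115.0 kips.
(1) 1.35(38.0) = 51.30
(2) 1.4(38.0) + 1.6(115.0) = 53.20 + 184.00 = 237.20
(3) 1.35(38.0) + 1.5(115.0) + 0.2(101.8) = 51.30 + 172.50 + 20.36 = 244.16
The controlling combination is 3, giving 244.16 kips.

244.16 kips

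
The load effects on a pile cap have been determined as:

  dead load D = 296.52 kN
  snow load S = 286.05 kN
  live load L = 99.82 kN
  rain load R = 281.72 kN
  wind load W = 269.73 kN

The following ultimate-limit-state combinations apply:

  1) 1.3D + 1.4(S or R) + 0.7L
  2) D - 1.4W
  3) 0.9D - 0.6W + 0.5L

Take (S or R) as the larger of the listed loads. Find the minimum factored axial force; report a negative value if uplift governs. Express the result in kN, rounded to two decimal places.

(S or R) → S = 286.05 kN.
1) 1.3(296.52) + 1.4(286.05) + 0.7(99.82) = 385.48 + 400.47 + 69.87 = 855.82
2) 1.0(296.52) - 1.4(269.73) = 296.52 - 377.62 = -81.10
3) 0.9(296.52) - 0.6(269.73) + 0.5(99.82) = 266.87 - 161.84 + 49.91 = 154.94
Combination 2 gives the minimum: -81.10 kN.

-81.10 kN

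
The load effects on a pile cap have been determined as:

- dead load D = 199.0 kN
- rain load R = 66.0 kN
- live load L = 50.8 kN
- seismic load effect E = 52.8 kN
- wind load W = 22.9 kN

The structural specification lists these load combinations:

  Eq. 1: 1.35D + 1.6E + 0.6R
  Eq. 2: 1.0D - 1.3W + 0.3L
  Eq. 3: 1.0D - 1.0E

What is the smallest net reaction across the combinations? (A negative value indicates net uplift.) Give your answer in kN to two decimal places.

Eq. 1: 1.35(199.0) + 1.6(52.8) + 0.6(66.0) = 268.65 + 84.48 + 39.60 = 392.73
Eq. 2: 1.0(199.0) - 1.3(22.9) + 0.3(50.8) = 199.00 - 29.77 + 15.24 = 184.47
Eq. 3: 1.0(199.0) - 1.0(52.8) = 199.00 - 52.80 = 146.20
Combination 3 gives the minimum: 146.20 kN.

146.20 kN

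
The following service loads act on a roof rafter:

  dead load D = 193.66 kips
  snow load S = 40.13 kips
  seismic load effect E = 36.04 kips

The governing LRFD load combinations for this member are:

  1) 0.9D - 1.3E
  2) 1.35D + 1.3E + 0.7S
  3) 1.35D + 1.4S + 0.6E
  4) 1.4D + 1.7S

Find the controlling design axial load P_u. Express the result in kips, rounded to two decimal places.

1) 0.9(193.66) - 1.3(36.04) = 127.44
2) 1.35(193.66) + 1.3(36.04) + 0.7(40.13) = 336.38
3) 1.35(193.66) + 1.4(40.13) + 0.6(36.04) = 339.25
4) 1.4(193.66) + 1.7(40.13) = 339.35
Maximum is from combination 4.

339.35 kips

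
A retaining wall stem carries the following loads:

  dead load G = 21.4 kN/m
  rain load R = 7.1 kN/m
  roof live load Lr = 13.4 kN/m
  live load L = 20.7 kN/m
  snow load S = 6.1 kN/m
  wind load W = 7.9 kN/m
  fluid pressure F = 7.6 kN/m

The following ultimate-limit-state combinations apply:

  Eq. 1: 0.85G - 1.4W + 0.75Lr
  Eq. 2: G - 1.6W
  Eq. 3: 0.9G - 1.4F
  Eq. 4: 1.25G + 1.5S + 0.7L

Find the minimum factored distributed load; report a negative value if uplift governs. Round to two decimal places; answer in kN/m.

8.62 kN/m

Eq. 1: 0.85(21.4) - 1.4(7.9) + 0.75(13.4) = 18.19 - 11.06 + 10.05 = 17.18
Eq. 2: 1.0(21.4) - 1.6(7.9) = 21.40 - 12.64 = 8.76
Eq. 3: 0.9(21.4) - 1.4(7.6) = 19.26 - 10.64 = 8.62
Eq. 4: 1.25(21.4) + 1.5(6.1) + 0.7(20.7) = 26.75 + 9.15 + 14.49 = 50.39
Combination 3 gives the minimum: 8.62 kN/m.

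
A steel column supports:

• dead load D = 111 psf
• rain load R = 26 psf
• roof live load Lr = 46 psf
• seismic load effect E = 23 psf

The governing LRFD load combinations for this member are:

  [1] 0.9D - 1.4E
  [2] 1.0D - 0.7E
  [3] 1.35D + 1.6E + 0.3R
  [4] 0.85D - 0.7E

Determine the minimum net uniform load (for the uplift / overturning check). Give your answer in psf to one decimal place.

67.7 psf

[1] 0.9(111) - 1.4(23) = 67.7
[2] 1.0(111) - 0.7(23) = 94.9
[3] 1.35(111) + 1.6(23) + 0.3(26) = 194.5
[4] 0.85(111) - 0.7(23) = 78.3
Combination 1 gives the minimum: 67.7 psf.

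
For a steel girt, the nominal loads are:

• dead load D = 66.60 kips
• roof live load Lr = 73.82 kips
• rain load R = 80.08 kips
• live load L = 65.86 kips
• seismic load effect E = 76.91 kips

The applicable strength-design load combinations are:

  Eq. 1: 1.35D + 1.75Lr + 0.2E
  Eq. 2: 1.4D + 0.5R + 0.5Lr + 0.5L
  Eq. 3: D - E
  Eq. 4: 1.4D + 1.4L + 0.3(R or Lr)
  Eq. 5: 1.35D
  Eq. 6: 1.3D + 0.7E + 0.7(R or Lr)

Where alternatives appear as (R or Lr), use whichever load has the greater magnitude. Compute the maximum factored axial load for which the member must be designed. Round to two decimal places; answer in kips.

(R or Lr) → R = 80.08 kips.
Eq. 1: 1.35(66.60) + 1.75(73.82) + 0.2(76.91) = 89.91 + 129.19 + 15.38 = 234.48
Eq. 2: 1.4(66.60) + 0.5(80.08) + 0.5(73.82) + 0.5(65.86) = 93.24 + 40.04 + 36.91 + 32.93 = 203.12
Eq. 3: 1.0(66.60) - 1.0(76.91) = 66.60 - 76.91 = -10.31
Eq. 4: 1.4(66.60) + 1.4(65.86) + 0.3(80.08) = 209.47
Eq. 5: 1.35(66.60) = 89.91
Eq. 6: 1.3(66.60) + 0.7(76.91) + 0.7(80.08) = 196.47
Maximum is from combination 1.

234.48 kips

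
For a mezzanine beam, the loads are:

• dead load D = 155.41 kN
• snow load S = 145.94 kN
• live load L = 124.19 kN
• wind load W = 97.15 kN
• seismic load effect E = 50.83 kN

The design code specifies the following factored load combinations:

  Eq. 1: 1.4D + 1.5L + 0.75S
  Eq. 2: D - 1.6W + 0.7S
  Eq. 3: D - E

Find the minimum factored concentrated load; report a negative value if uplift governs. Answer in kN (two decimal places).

Eq. 1: 1.4(155.41) + 1.5(124.19) + 0.75(145.94) = 513.31
Eq. 2: 1.0(155.41) - 1.6(97.15) + 0.7(145.94) = 102.13
Eq. 3: 1.0(155.41) - 1.0(50.83) = 104.58
Combination 2 gives the minimum: 102.13 kN.

102.13 kN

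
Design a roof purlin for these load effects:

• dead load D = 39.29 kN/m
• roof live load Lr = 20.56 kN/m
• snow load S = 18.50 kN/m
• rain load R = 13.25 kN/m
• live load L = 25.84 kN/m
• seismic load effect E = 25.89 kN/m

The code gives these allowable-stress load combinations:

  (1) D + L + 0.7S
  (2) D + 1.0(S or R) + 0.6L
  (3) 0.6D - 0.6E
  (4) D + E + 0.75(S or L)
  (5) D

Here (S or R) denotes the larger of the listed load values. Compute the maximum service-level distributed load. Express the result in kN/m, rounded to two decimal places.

84.56 kN/m

(S or R) → S = 18.50 kN/m; (S or L) → L = 25.84 kN/m.
(1) 1.0(39.29) + 1.0(25.84) + 0.7(18.50) = 78.08
(2) 1.0(39.29) + 1.0(18.50) + 0.6(25.84) = 73.29
(3) 0.6(39.29) - 0.6(25.89) = 8.04
(4) 1.0(39.29) + 1.0(25.89) + 0.75(25.84) = 84.56
(5) 1.0(39.29) = 39.29
Maximum is from combination 4.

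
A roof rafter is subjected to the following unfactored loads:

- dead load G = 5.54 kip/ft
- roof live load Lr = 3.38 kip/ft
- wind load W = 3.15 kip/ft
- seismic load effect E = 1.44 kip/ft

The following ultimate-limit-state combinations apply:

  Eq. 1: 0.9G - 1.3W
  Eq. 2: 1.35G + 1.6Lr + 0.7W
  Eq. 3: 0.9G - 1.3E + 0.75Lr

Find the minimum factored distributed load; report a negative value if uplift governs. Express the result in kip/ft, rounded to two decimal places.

Eq. 1: 0.9(5.54) - 1.3(3.15) = 4.99 - 4.10 = 0.89
Eq. 2: 1.35(5.54) + 1.6(3.38) + 0.7(3.15) = 15.09
Eq. 3: 0.9(5.54) - 1.3(1.44) + 0.75(3.38) = 5.65
Combination 1 gives the minimum: 0.89 kip/ft.

0.89 kip/ft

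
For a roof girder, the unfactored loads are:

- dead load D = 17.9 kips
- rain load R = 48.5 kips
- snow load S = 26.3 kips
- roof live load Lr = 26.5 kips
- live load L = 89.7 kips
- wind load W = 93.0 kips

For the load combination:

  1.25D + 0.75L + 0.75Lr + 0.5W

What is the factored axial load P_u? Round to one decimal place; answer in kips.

1.25(17.9) + 0.75(89.7) + 0.75(26.5) + 0.5(93.0) = 156.0
P_u = 156.0 kips.

156.0 kips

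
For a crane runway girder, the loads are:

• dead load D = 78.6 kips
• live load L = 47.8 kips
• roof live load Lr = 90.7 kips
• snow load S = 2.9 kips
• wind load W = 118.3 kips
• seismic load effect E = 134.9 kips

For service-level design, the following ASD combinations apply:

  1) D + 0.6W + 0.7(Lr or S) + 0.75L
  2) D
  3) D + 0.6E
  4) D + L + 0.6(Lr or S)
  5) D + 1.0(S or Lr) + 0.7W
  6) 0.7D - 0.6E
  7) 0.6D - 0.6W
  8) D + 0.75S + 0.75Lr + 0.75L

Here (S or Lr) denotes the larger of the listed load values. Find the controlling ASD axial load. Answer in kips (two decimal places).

(Lr or S) → Lr = 90.7 kips; (S or Lr) → Lr = 90.7 kips.
1) 1.0(78.6) + 0.6(118.3) + 0.7(90.7) + 0.75(47.8) = 78.60 + 70.98 + 63.49 + 35.85 = 248.92
2) 1.0(78.6) = 78.60
3) 1.0(78.6) + 0.6(134.9) = 78.60 + 80.94 = 159.54
4) 1.0(78.6) + 1.0(47.8) + 0.6(90.7) = 78.60 + 47.80 + 54.42 = 180.82
5) 1.0(78.6) + 1.0(90.7) + 0.7(118.3) = 78.60 + 90.70 + 82.81 = 252.11
6) 0.7(78.6) - 0.6(134.9) = 55.02 - 80.94 = -25.92
7) 0.6(78.6) - 0.6(118.3) = 47.16 - 70.98 = -23.82
8) 1.0(78.6) + 0.75(2.9) + 0.75(90.7) + 0.75(47.8) = 184.65
Combination 5 governs: P = 252.11 kips.

252.11 kips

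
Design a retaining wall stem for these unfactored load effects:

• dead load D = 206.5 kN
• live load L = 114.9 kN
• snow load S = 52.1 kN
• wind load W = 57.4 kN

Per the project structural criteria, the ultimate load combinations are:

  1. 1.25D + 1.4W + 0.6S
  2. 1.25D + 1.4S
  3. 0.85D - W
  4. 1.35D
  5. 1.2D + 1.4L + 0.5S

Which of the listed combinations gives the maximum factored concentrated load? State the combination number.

Combination 5

1. 1.25(206.5) + 1.4(57.4) + 0.6(52.1) = 369.7
2. 1.25(206.5) + 1.4(52.1) = 331.1
3. 0.85(206.5) - 1.0(57.4) = 175.5 - 57.4 = 118.1
4. 1.35(206.5) = 278.8
5. 1.2(206.5) + 1.4(114.9) + 0.5(52.1) = 434.7
The largest value is 434.7 kN from combination 5.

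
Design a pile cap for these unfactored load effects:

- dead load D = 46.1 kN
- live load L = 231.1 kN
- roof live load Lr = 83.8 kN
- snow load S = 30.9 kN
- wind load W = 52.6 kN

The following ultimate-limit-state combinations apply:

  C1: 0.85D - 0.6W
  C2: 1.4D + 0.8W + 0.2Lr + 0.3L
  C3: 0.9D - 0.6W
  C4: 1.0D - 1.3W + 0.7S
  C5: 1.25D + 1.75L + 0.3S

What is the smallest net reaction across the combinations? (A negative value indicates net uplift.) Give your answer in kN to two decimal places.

C1: 0.85(46.1) - 0.6(52.6) = 39.19 - 31.56 = 7.63
C2: 1.4(46.1) + 0.8(52.6) + 0.2(83.8) + 0.3(231.1) = 64.54 + 42.08 + 16.76 + 69.33 = 192.71
C3: 0.9(46.1) - 0.6(52.6) = 41.49 - 31.56 = 9.93
C4: 1.0(46.1) - 1.3(52.6) + 0.7(30.9) = 46.10 - 68.38 + 21.63 = -0.65
C5: 1.25(46.1) + 1.75(231.1) + 0.3(30.9) = 471.32
Combination 4 gives the minimum: -0.65 kN.

-0.65 kN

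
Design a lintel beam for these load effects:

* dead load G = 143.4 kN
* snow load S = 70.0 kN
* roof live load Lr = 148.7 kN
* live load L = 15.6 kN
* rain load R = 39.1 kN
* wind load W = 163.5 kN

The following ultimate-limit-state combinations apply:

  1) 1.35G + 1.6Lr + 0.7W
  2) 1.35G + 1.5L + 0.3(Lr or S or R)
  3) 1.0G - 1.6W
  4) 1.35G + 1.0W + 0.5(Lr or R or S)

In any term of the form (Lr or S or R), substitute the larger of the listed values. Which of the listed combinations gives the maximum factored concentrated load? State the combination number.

(Lr or S or R) → Lr = 148.7 kN; (Lr or R or S) → Lr = 148.7 kN.
1) 1.35(143.4) + 1.6(148.7) + 0.7(163.5) = 193.59 + 237.92 + 114.45 = 545.96
2) 1.35(143.4) + 1.5(15.6) + 0.3(148.7) = 193.59 + 23.40 + 44.61 = 261.60
3) 1.0(143.4) - 1.6(163.5) = 143.40 - 261.60 = -118.20
4) 1.35(143.4) + 1.0(163.5) + 0.5(148.7) = 193.59 + 163.50 + 74.35 = 431.44
The largest value is 545.96 kN from combination 1.

Combination 1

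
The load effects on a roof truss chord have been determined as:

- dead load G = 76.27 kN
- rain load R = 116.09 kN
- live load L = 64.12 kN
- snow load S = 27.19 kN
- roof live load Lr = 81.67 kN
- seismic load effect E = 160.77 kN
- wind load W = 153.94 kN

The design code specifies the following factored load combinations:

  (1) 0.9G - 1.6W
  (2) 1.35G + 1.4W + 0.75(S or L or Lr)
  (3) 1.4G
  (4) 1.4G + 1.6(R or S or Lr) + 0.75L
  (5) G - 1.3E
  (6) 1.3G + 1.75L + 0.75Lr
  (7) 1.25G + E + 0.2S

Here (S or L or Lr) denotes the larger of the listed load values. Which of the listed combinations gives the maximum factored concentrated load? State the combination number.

Combination 2

(S or L or Lr) → Lr = 81.67 kN; (R or S or Lr) → R = 116.09 kN.
(1) 0.9(76.27) - 1.6(153.94) = 68.64 - 246.30 = -177.66
(2) 1.35(76.27) + 1.4(153.94) + 0.75(81.67) = 102.96 + 215.52 + 61.25 = 379.73
(3) 1.4(76.27) = 106.78
(4) 1.4(76.27) + 1.6(116.09) + 0.75(64.12) = 106.78 + 185.74 + 48.09 = 340.61
(5) 1.0(76.27) - 1.3(160.77) = 76.27 - 209.00 = -132.73
(6) 1.3(76.27) + 1.75(64.12) + 0.75(81.67) = 99.15 + 112.21 + 61.25 = 272.61
(7) 1.25(76.27) + 1.0(160.77) + 0.2(27.19) = 95.34 + 160.77 + 5.44 = 261.55
The largest value is 379.73 kN from combination 2.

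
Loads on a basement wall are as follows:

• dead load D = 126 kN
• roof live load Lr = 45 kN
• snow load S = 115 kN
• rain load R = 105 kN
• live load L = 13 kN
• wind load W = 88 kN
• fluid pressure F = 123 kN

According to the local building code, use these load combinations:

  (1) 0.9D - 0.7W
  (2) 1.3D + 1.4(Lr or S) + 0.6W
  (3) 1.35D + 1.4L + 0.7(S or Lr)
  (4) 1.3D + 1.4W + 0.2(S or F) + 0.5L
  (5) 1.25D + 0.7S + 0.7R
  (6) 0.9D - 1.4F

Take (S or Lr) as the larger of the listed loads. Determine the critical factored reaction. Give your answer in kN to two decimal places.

(Lr or S) → S = 115 kN; (S or Lr) → S = 115 kN; (S or F) → F = 123 kN.
(1) 0.9(126) - 0.7(88) = 113.40 - 61.60 = 51.80
(2) 1.3(126) + 1.4(115) + 0.6(88) = 163.80 + 161.00 + 52.80 = 377.60
(3) 1.35(126) + 1.4(13) + 0.7(115) = 170.10 + 18.20 + 80.50 = 268.80
(4) 1.3(126) + 1.4(88) + 0.2(123) + 0.5(13) = 163.80 + 123.20 + 24.60 + 6.50 = 318.10
(5) 1.25(126) + 0.7(115) + 0.7(105) = 157.50 + 80.50 + 73.50 = 311.50
(6) 0.9(126) - 1.4(123) = 113.40 - 172.20 = -58.80
The controlling combination is 2, giving 377.60 kN.

377.60 kN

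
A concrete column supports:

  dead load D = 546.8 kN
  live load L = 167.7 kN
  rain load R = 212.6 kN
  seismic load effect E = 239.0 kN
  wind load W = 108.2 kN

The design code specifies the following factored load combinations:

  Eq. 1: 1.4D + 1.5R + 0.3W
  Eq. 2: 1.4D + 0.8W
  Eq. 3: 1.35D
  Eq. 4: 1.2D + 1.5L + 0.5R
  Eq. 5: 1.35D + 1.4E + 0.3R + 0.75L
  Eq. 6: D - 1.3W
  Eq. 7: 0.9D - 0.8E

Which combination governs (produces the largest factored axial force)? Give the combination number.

Eq. 1: 1.4(546.8) + 1.5(212.6) + 0.3(108.2) = 765.52 + 318.90 + 32.46 = 1116.88
Eq. 2: 1.4(546.8) + 0.8(108.2) = 765.52 + 86.56 = 852.08
Eq. 3: 1.35(546.8) = 738.18
Eq. 4: 1.2(546.8) + 1.5(167.7) + 0.5(212.6) = 656.16 + 251.55 + 106.30 = 1014.01
Eq. 5: 1.35(546.8) + 1.4(239.0) + 0.3(212.6) + 0.75(167.7) = 738.18 + 334.60 + 63.78 + 125.78 = 1262.34
Eq. 6: 1.0(546.8) - 1.3(108.2) = 546.80 - 140.66 = 406.14
Eq. 7: 0.9(546.8) - 0.8(239.0) = 492.12 - 191.20 = 300.92
The largest value is 1262.34 kN from combination 5.

Combination 5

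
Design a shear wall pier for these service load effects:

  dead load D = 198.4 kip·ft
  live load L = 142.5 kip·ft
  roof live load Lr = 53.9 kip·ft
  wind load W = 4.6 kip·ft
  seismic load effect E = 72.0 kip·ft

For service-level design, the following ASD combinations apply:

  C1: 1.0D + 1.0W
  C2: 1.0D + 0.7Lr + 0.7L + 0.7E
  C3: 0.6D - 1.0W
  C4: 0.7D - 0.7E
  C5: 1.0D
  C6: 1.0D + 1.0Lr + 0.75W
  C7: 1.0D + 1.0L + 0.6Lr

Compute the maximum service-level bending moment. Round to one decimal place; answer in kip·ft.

C1: 1.0(198.4) + 1.0(4.6) = 198.4 + 4.6 = 203.0
C2: 1.0(198.4) + 0.7(53.9) + 0.7(142.5) + 0.7(72.0) = 198.4 + 37.7 + 99.8 + 50.4 = 386.3
C3: 0.6(198.4) - 1.0(4.6) = 119.0 - 4.6 = 114.4
C4: 0.7(198.4) - 0.7(72.0) = 138.9 - 50.4 = 88.5
C5: 1.0(198.4) = 198.4
C6: 1.0(198.4) + 1.0(53.9) + 0.75(4.6) = 198.4 + 53.9 + 3.5 = 255.8
C7: 1.0(198.4) + 1.0(142.5) + 0.6(53.9) = 198.4 + 142.5 + 32.3 = 373.2
Combination 2 governs: M = 386.3 kip·ft.

386.3 kip·ft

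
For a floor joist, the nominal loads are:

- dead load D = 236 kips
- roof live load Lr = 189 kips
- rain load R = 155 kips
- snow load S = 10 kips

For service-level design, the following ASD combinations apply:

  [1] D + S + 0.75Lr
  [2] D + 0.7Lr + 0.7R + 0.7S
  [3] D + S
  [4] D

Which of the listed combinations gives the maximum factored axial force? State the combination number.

[1] 1.0(236) + 1.0(10) + 0.75(189) = 236.0 + 10.0 + 141.8 = 387.8
[2] 1.0(236) + 0.7(189) + 0.7(155) + 0.7(10) = 236.0 + 132.3 + 108.5 + 7.0 = 483.8
[3] 1.0(236) + 1.0(10) = 236.0 + 10.0 = 246.0
[4] 1.0(236) = 236.0
The largest value is 483.8 kips from combination 2.

Combination 2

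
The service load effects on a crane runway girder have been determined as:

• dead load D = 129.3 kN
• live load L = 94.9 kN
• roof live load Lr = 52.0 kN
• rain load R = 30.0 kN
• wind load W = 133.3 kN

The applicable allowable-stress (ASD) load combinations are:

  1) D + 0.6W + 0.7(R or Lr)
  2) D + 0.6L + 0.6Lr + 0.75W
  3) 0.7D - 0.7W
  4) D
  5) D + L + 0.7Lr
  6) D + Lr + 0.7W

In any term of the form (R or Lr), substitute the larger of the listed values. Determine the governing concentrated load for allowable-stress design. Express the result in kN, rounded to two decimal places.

(R or Lr) → Lr = 52.0 kN.
1) 1.0(129.3) + 0.6(133.3) + 0.7(52.0) = 129.30 + 79.98 + 36.40 = 245.68
2) 1.0(129.3) + 0.6(94.9) + 0.6(52.0) + 0.75(133.3) = 129.30 + 56.94 + 31.20 + 99.98 = 317.42
3) 0.7(129.3) - 0.7(133.3) = 90.51 - 93.31 = -2.80
4) 1.0(129.3) = 129.30
5) 1.0(129.3) + 1.0(94.9) + 0.7(52.0) = 129.30 + 94.90 + 36.40 = 260.60
6) 1.0(129.3) + 1.0(52.0) + 0.7(133.3) = 129.30 + 52.00 + 93.31 = 274.61
The controlling combination is 2, giving 317.42 kN.

317.42 kN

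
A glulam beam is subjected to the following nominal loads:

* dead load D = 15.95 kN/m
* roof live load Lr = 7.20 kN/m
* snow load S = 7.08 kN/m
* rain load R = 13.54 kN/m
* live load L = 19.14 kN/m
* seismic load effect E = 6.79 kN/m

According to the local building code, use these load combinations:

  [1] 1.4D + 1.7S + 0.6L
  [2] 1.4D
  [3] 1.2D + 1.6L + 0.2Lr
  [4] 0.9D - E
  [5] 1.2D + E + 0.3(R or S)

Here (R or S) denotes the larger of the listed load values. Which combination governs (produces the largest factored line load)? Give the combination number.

Combination 3

(R or S) → R = 13.54 kN/m.
[1] 1.4(15.95) + 1.7(7.08) + 0.6(19.14) = 22.33 + 12.04 + 11.48 = 45.85
[2] 1.4(15.95) = 22.33
[3] 1.2(15.95) + 1.6(19.14) + 0.2(7.20) = 19.14 + 30.62 + 1.44 = 51.20
[4] 0.9(15.95) - 1.0(6.79) = 14.36 - 6.79 = 7.57
[5] 1.2(15.95) + 1.0(6.79) + 0.3(13.54) = 19.14 + 6.79 + 4.06 = 29.99
The largest value is 51.20 kN/m from combination 3.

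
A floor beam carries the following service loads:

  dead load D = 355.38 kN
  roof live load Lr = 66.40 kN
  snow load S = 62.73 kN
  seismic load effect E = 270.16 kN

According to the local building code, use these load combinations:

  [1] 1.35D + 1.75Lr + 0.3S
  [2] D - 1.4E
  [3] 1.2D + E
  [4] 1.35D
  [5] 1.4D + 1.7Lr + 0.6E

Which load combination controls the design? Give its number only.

[1] 1.35(355.38) + 1.75(66.40) + 0.3(62.73) = 479.76 + 116.20 + 18.82 = 614.78
[2] 1.0(355.38) - 1.4(270.16) = 355.38 - 378.22 = -22.84
[3] 1.2(355.38) + 1.0(270.16) = 426.46 + 270.16 = 696.62
[4] 1.35(355.38) = 479.76
[5] 1.4(355.38) + 1.7(66.40) + 0.6(270.16) = 497.53 + 112.88 + 162.10 = 772.51
The largest value is 772.51 kN from combination 5.

Combination 5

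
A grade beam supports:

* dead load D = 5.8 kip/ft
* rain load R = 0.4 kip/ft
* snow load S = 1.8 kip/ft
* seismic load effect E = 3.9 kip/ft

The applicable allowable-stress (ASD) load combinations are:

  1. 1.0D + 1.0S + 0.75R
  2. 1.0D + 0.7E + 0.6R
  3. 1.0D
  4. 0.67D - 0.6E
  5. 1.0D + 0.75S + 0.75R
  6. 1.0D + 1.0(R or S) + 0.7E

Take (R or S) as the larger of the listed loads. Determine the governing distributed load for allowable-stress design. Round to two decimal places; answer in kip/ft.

10.33 kip/ft

(R or S) → S = 1.8 kip/ft.
1. 1.0(5.8) + 1.0(1.8) + 0.75(0.4) = 5.80 + 1.80 + 0.30 = 7.90
2. 1.0(5.8) + 0.7(3.9) + 0.6(0.4) = 5.80 + 2.73 + 0.24 = 8.77
3. 1.0(5.8) = 5.80
4. 0.67(5.8) - 0.6(3.9) = 3.89 - 2.34 = 1.55
5. 1.0(5.8) + 0.75(1.8) + 0.75(0.4) = 5.80 + 1.35 + 0.30 = 7.45
6. 1.0(5.8) + 1.0(1.8) + 0.7(3.9) = 5.80 + 1.80 + 2.73 = 10.33
Maximum is from combination 6.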